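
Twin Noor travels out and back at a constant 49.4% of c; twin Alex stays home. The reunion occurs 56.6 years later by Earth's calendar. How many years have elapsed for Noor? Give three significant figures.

τ = 49.2 years

β = 0.494; γ = 1/√(1 − 0.494²) = 1/√0.7560 = 1.150
Noor's clock measures proper time along the trip: τ = Δt/γ = 56.6/1.150 years.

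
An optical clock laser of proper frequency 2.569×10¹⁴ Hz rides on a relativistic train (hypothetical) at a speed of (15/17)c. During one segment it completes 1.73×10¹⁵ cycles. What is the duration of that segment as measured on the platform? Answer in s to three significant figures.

Δt = 14.3 s

γ = 1/√(1 − (15/17)²) = 17/8 = 2.125
Proper time for N cycles: τ = N/f = 1.73×10¹⁵/(2.569×10¹⁴) = 6.734×10⁰ s = 6.734 s.
Lab-frame duration Δt = γτ = 2.125 × 6.734 = 14.31 s.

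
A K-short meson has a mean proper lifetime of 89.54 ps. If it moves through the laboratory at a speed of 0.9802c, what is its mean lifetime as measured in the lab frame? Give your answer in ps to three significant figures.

Δt = 452 ps

γ = 1/√(1 − 0.9802²) = 1/√0.03921 = 5.050
The rest-frame lifetime is the proper time; the lab measures the dilated interval Δt = γτ₀ = 5.050 × 89.54 ps.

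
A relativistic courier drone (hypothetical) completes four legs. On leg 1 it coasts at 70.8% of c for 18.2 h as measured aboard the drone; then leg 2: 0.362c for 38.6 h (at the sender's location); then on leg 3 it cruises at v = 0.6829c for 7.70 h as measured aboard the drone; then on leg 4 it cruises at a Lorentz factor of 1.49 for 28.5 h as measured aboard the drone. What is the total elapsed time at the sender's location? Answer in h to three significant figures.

Δt = 117 h

Leg 1: β = 0.708; γ = 1/√(1 − 0.708²) = 1/√0.4987 = 1.416; Δt_1 = 1.416 × 18.2 = 25.77 h.
Leg 2: 38.6 h is already measured at the sender's location.
Leg 3: γ = 1/√(1 − 0.6829²) = 1/√0.5336 = 1.369; Δt_3 = 1.369 × 7.70 = 10.54 h.
Leg 4: γ = 1.49; Δt_4 = 1.490 × 28.5 = 42.46 h.
Total: 25.77 + 38.60 + 10.54 + 42.46 h.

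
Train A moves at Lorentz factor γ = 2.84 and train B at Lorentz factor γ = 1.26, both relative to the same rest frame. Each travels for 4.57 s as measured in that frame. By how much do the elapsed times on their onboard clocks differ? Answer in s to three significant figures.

A: γ = 2.84; τ_A = 4.57/2.840 = 1.609 s.
B: γ = 1.26; τ_B = 4.57/1.260 = 3.627 s.

|τ_A − τ_B| = 2.02 s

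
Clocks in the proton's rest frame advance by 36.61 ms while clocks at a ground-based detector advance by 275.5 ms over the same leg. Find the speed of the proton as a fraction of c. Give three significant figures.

The proper time is measured in the proton's rest frame (both events occur at the proton's location); Δt is measured at a ground-based detector. γ = Δt/τ = 275.5/36.61 = 7.525.
β = √(1 − 1/γ²) = √(1 − 0.01766) = √0.9823

β = 0.991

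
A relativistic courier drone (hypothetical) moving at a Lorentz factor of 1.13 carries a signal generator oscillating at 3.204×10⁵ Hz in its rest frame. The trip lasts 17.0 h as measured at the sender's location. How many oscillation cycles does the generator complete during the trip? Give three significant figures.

γ = 1.13
The oscillator's own cycle count is N = f × τ where τ is the proper time aboard the drone. τ = Δt/γ = 17.0/1.130 = 15.04 h = 5.416×10⁴ s.
N = 3.204×10⁵ × 5.416×10⁴ = 1.735×10¹⁰.

N = 1.74×10¹⁰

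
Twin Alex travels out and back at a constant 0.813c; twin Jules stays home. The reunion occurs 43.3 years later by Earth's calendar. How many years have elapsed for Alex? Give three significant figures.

τ = 25.2 years

γ = 1/√(1 − 0.813²) = 1/√0.3390 = 1.717
Alex's clock measures proper time along the trip: τ = Δt/γ = 43.3/1.717 years.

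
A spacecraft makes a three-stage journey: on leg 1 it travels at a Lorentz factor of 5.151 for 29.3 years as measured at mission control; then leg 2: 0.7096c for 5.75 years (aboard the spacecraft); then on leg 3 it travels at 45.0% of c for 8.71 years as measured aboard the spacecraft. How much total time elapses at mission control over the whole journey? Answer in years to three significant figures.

Δt = 47.2 years

Leg 1: 29.3 years is already measured at mission control.
Leg 2: γ = 1/√(1 − 0.7096²) = 1/√0.4965 = 1.419; Δt_2 = 1.419 × 5.75 = 8.161 years.
Leg 3: β = 0.450; γ = 1/√(1 − 0.450²) = 1/√0.7975 = 1.120; Δt_3 = 1.120 × 8.71 = 9.753 years.
Total: 29.30 + 8.161 + 9.753 years.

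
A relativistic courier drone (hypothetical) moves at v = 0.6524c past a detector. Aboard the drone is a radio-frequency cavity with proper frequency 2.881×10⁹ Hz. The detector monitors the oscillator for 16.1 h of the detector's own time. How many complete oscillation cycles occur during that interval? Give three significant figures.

N = 1.27×10¹⁴

γ = 1/√(1 − 0.6524²) = 1/√0.5744 = 1.319
During 16.1 h of lab time, the oscillator's proper time advances by τ = Δt/γ = 16.1/1.319 = 12.20 h = 4.393×10⁴ s.
N = f × τ = 2.881×10⁹ × 4.393×10⁴ = 1.266×10¹⁴.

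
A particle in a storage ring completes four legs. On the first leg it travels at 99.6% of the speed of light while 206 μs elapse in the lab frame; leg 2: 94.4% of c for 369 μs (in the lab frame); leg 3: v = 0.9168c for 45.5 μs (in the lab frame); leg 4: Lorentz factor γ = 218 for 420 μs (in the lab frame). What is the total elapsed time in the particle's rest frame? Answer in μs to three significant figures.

τ = 160 μs

Leg 1: β = 0.996; γ = 1/√(1 − 0.996²) = 1/√0.007984 = 11.19; τ_1 = 206/11.19 = 18.41 μs.
Leg 2: β = 0.944; γ = 1/√(1 − 0.944²) = 1/√0.1089 = 3.031; τ_2 = 369/3.031 = 121.7 μs.
Leg 3: γ = 1/√(1 − 0.9168²) = 1/√0.1595 = 2.504; τ_3 = 45.5/2.504 = 18.17 μs.
Leg 4: γ = 218; τ_4 = 420/218.0 = 1.927 μs.
Total: 18.41 + 121.7 + 18.17 + 1.927 μs.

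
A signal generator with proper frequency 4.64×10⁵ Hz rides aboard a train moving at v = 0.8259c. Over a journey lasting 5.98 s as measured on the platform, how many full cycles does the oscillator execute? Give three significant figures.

γ = 1/√(1 − 0.8259²) = 1/√0.3179 = 1.774
The oscillator's own cycle count is N = f × τ where τ is the proper time on the train. τ = Δt/γ = 5.98/1.774 = 3.372 s = 3.372×10⁰ s.
N = 4.64×10⁵ × 3.372×10⁰ = 1.564×10⁶.

N = 1.56×10⁶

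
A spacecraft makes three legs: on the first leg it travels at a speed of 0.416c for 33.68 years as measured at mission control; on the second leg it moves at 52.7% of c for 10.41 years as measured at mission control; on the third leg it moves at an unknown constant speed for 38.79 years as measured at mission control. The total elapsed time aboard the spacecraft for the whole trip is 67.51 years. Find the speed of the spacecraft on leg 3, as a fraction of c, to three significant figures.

Leg 1: γ = 1/√(1 − 0.416²) = 1/√0.8269 = 1.100; τ_1 = 33.68/1.100 = 30.63 years.
Leg 2: β = 0.527; γ = 1/√(1 − 0.527²) = 1/√0.7223 = 1.177; τ_2 = 10.41/1.177 = 8.847 years.
Leg 3: speed unknown; τ_3 = 38.79/γ_3.
Total proper time: 30.63 + 8.847 + τ_3 = 67.51, so τ_3 = 67.51 − 39.47 = 28.04 years.
γ_3 = 38.79/28.04 = 1.384; β = √(1 − 1/γ²) = √0.4776.

β = 0.691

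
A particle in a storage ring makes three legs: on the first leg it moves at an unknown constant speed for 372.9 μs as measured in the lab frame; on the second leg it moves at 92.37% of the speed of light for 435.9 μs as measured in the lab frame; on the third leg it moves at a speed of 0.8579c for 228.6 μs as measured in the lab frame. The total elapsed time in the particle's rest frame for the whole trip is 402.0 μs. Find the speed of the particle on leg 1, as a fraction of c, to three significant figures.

Leg 1: speed unknown; τ_1 = 372.9/γ_1.
Leg 2: β = 0.9237; γ = 1/√(1 − 0.9237²) = 1/√0.1468 = 2.610; τ_2 = 435.9/2.610 = 167.0 μs.
Leg 3: γ = 1/√(1 − 0.8579²) = 1/√0.2640 = 1.946; τ_3 = 228.6/1.946 = 117.5 μs.
Total proper time: τ_1 + 167.0 + 117.5 = 402.0, so τ_1 = 402.0 − 284.5 = 117.5 μs.
γ_1 = 372.9/117.5 = 3.173; β = √(1 − 1/γ²) = √0.9006.

β = 0.949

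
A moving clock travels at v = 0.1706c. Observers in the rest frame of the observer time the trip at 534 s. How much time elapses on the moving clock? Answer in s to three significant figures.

γ = 1/√(1 − 0.1706²) = 1/√0.9709 = 1.015
The interval measured in the rest frame of the observer is the dilated one; the clock on the moving clock measures the proper time τ = Δt/γ = 534/1.015 s.

τ = 526 s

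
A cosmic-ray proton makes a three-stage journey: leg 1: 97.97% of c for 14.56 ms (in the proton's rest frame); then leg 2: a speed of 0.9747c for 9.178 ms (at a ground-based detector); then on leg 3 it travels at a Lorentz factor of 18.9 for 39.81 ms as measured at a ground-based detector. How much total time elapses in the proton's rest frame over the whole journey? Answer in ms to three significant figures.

τ = 18.7 ms

Leg 1: 14.56 ms is already measured in the proton's rest frame.
Leg 2: γ = 1/√(1 − 0.9747²) = 1/√0.04996 = 4.474; τ_2 = 9.178/4.474 = 2.051 ms.
Leg 3: γ = 18.9; τ_3 = 39.81/18.90 = 2.106 ms.
Total: 14.56 + 2.051 + 2.106 ms.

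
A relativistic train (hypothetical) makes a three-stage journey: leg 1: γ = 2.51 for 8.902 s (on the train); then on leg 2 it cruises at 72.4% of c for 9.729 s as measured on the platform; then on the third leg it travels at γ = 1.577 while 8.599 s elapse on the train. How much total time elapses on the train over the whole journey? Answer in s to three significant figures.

Leg 1: 8.902 s is already measured on the train.
Leg 2: β = 0.724; γ = 1/√(1 − 0.724²) = 1/√0.4758 = 1.450; τ_2 = 9.729/1.450 = 6.711 s.
Leg 3: 8.599 s is already measured on the train.
Total: 8.902 + 6.711 + 8.599 s.

τ = 24.2 s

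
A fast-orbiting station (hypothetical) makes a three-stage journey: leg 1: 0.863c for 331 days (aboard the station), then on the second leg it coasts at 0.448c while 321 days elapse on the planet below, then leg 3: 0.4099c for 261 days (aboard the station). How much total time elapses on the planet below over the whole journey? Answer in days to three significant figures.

Δt = 1260 days

Leg 1: γ = 1/√(1 − 0.863²) = 1/√0.2552 = 1.979; Δt_1 = 1.979 × 331 = 655.2 days.
Leg 2: 321 days is already measured on the planet below.
Leg 3: γ = 1/√(1 − 0.4099²) = 1/√0.8320 = 1.096; Δt_3 = 1.096 × 261 = 286.1 days.
Total: 655.2 + 321.0 + 286.1 days.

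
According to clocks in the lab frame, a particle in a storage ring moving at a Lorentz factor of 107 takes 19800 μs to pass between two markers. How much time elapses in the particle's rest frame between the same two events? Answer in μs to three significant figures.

τ = 185 μs

γ = 107
The interval measured in the lab frame is the dilated one; the clock in the particle's rest frame measures the proper time τ = Δt/γ = 19800/107.0 μs.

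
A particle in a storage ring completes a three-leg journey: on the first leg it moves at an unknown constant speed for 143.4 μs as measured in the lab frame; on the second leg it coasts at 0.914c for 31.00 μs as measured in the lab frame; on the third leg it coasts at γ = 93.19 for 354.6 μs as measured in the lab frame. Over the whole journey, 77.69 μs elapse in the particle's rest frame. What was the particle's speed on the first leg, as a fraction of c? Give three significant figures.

Leg 1: speed unknown; τ_1 = 143.4/γ_1.
Leg 2: γ = 1/√(1 − 0.914²) = 1/√0.1646 = 2.465; τ_2 = 31.00/2.465 = 12.58 μs.
Leg 3: γ = 93.19; τ_3 = 354.6/93.19 = 3.805 μs.
Total proper time: τ_1 + 12.58 + 3.805 = 77.69, so τ_1 = 77.69 − 16.38 = 61.31 μs.
γ_1 = 143.4/61.31 = 2.339; β = √(1 − 1/γ²) = √0.8172.

β = 0.904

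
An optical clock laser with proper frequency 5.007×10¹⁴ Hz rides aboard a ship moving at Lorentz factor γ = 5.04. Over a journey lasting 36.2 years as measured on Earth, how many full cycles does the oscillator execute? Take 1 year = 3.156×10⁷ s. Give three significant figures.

γ = 5.04
The oscillator's own cycle count is N = f × τ where τ is the proper time on the ship. τ = Δt/γ = 36.2/5.040 = 7.183 years = 2.267×10⁸ s.
N = 5.007×10¹⁴ × 2.267×10⁸ = 1.135×10²³.

N = 1.13×10²³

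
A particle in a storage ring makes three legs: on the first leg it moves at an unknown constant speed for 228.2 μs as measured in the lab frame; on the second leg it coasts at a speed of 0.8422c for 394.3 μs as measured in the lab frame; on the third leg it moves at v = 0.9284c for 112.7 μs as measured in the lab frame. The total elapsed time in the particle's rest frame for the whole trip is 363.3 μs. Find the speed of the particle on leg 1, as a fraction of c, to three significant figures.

Leg 1: speed unknown; τ_1 = 228.2/γ_1.
Leg 2: γ = 1/√(1 − 0.8422²) = 1/√0.2907 = 1.855; τ_2 = 394.3/1.855 = 212.6 μs.
Leg 3: γ = 1/√(1 − 0.9284²) = 1/√0.1381 = 2.691; τ_3 = 112.7/2.691 = 41.88 μs.
Total proper time: τ_1 + 212.6 + 41.88 = 363.3, so τ_1 = 363.3 − 254.5 = 108.8 μs.
γ_1 = 228.2/108.8 = 2.097; β = √(1 − 1/γ²) = √0.7726.

β = 0.879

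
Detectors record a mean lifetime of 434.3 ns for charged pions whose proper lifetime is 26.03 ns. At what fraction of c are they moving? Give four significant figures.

β = 0.9982

γ = Δt/τ₀ = 434.3/26.03 = 16.68
β = √(1 − 1/γ²) = √(1 − 0.003592) = √0.9964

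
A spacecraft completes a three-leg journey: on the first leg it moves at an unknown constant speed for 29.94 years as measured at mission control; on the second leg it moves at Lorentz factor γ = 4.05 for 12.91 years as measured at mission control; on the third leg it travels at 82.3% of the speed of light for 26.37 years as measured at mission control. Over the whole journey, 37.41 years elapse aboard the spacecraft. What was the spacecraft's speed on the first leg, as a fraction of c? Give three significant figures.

β = 0.766

Leg 1: speed unknown; τ_1 = 29.94/γ_1.
Leg 2: γ = 4.05; τ_2 = 12.91/4.050 = 3.188 years.
Leg 3: β = 0.823; γ = 1/√(1 − 0.823²) = 1/√0.3227 = 1.760; τ_3 = 26.37/1.760 = 14.98 years.
Total proper time: τ_1 + 3.188 + 14.98 = 37.41, so τ_1 = 37.41 − 18.17 = 19.24 years.
γ_1 = 29.94/19.24 = 1.556; β = √(1 − 1/γ²) = √0.5869.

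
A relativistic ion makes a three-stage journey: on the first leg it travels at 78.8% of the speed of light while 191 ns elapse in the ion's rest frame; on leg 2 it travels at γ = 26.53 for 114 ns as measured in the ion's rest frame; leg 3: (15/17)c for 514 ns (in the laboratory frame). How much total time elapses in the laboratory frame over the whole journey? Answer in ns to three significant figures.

Leg 1: β = 0.788; γ = 1/√(1 − 0.788²) = 1/√0.3791 = 1.624; Δt_1 = 1.624 × 191 = 310.2 ns.
Leg 2: γ = 26.53; Δt_2 = 26.53 × 114 = 3024 ns.
Leg 3: 514 ns is already measured in the laboratory frame.
Total: 310.2 + 3024 + 514.0 ns.

Δt = 3850 ns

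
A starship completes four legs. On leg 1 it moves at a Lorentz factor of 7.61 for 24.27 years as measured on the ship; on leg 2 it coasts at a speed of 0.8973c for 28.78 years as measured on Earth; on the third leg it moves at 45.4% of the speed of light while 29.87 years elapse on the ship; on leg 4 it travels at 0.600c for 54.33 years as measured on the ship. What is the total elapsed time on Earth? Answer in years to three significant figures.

Leg 1: γ = 7.61; Δt_1 = 7.610 × 24.27 = 184.7 years.
Leg 2: 28.78 years is already measured on Earth.
Leg 3: β = 0.454; γ = 1/√(1 − 0.454²) = 1/√0.7939 = 1.122; Δt_3 = 1.122 × 29.87 = 33.52 years.
Leg 4: γ = 1/√(1 − 0.600²) = 5/4 = 1.250; Δt_4 = 1.250 × 54.33 = 67.91 years.
Total: 184.7 + 28.78 + 33.52 + 67.91 years.

Δt = 315 years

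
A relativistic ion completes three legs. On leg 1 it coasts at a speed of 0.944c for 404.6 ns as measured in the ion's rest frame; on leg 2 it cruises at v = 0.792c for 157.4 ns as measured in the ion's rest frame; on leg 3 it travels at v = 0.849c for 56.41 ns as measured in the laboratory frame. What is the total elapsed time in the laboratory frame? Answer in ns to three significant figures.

Leg 1: γ = 1/√(1 − 0.944²) = 1/√0.1089 = 3.031; Δt_1 = 3.031 × 404.6 = 1226 ns.
Leg 2: γ = 1/√(1 − 0.792²) = 1/√0.3727 = 1.638; Δt_2 = 1.638 × 157.4 = 257.8 ns.
Leg 3: 56.41 ns is already measured in the laboratory frame.
Total: 1226 + 257.8 + 56.41 ns.

Δt = 1540 ns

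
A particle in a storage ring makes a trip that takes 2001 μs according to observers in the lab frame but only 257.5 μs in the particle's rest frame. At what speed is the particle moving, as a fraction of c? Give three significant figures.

The proper time is measured in the particle's rest frame (both events occur at the particle's location); Δt is measured in the lab frame. γ = Δt/τ = 2001/257.5 = 7.771.
β = √(1 − 1/γ²) = √(1 − 0.01656) = √0.9834

β = 0.992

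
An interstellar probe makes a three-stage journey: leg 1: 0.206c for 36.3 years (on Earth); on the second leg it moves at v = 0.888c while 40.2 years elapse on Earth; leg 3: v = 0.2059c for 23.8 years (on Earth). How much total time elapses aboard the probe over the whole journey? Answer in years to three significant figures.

τ = 77.3 years

Leg 1: γ = 1/√(1 − 0.206²) = 1/√0.9576 = 1.022; τ_1 = 36.3/1.022 = 35.52 years.
Leg 2: γ = 1/√(1 − 0.888²) = 1/√0.2115 = 2.175; τ_2 = 40.2/2.175 = 18.49 years.
Leg 3: γ = 1/√(1 − 0.2059²) = 1/√0.9576 = 1.022; τ_3 = 23.8/1.022 = 23.29 years.
Total: 35.52 + 18.49 + 23.29 years.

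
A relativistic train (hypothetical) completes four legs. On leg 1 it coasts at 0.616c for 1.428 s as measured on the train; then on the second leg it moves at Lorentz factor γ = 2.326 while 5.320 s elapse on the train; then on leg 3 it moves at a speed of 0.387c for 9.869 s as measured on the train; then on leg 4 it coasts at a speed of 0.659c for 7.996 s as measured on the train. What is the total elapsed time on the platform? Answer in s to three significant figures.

Leg 1: γ = 1/√(1 − 0.616²) = 1/√0.6205 = 1.269; Δt_1 = 1.269 × 1.428 = 1.813 s.
Leg 2: γ = 2.326; Δt_2 = 2.326 × 5.320 = 12.37 s.
Leg 3: γ = 1/√(1 − 0.387²) = 1/√0.8502 = 1.085; Δt_3 = 1.085 × 9.869 = 10.70 s.
Leg 4: γ = 1/√(1 − 0.659²) = 1/√0.5657 = 1.330; Δt_4 = 1.330 × 7.996 = 10.63 s.
Total: 1.813 + 12.37 + 10.70 + 10.63 s.

Δt = 35.5 s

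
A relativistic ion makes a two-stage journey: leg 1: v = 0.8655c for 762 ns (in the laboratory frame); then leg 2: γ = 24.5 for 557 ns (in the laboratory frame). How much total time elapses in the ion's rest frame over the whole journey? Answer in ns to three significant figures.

Leg 1: γ = 1/√(1 − 0.8655²) = 1/√0.2509 = 1.996; τ_1 = 762/1.996 = 381.7 ns.
Leg 2: γ = 24.5; τ_2 = 557/24.50 = 22.73 ns.
Total: 381.7 + 22.73 ns.

τ = 404 ns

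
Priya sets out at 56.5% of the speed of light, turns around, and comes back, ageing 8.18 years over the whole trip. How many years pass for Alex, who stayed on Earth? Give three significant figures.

Δt = 9.91 years

β = 0.565; γ = 1/√(1 − 0.565²) = 1/√0.6808 = 1.212
Earth-frame duration is the dilated interval: Δt = γτ = 1.212 × 8.18 years.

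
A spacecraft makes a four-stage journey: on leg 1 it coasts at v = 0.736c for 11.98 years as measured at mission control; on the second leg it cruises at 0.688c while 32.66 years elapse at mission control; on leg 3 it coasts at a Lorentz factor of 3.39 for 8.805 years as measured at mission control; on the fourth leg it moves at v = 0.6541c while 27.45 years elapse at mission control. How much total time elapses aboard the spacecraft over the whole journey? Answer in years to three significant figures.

τ = 55.2 years

Leg 1: γ = 1/√(1 − 0.736²) = 1/√0.4583 = 1.477; τ_1 = 11.98/1.477 = 8.110 years.
Leg 2: γ = 1/√(1 − 0.688²) = 1/√0.5267 = 1.378; τ_2 = 32.66/1.378 = 23.70 years.
Leg 3: γ = 3.39; τ_3 = 8.805/3.390 = 2.597 years.
Leg 4: γ = 1/√(1 − 0.6541²) = 1/√0.5722 = 1.322; τ_4 = 27.45/1.322 = 20.76 years.
Total: 8.110 + 23.70 + 2.597 + 20.76 years.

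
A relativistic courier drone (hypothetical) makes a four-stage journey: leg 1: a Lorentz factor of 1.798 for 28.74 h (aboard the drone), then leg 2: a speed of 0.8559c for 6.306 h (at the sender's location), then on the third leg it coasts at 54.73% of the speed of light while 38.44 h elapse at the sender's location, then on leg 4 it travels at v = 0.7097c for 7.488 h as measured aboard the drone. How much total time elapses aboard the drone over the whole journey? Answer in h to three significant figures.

τ = 71.7 h

Leg 1: 28.74 h is already measured aboard the drone.
Leg 2: γ = 1/√(1 − 0.8559²) = 1/√0.2674 = 1.934; τ_2 = 6.306/1.934 = 3.261 h.
Leg 3: β = 0.5473; γ = 1/√(1 − 0.5473²) = 1/√0.7005 = 1.195; τ_3 = 38.44/1.195 = 32.17 h.
Leg 4: 7.488 h is already measured aboard the drone.
Total: 28.74 + 3.261 + 32.17 + 7.488 h.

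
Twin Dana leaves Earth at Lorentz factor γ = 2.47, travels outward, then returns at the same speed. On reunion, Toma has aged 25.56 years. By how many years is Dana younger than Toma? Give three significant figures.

Δt − τ = 15.2 years

γ = 2.47
Dana's elapsed proper time: τ = 25.56/2.470 = 10.35 years.
Age gap = Δt − τ = 25.56 − 10.35 years.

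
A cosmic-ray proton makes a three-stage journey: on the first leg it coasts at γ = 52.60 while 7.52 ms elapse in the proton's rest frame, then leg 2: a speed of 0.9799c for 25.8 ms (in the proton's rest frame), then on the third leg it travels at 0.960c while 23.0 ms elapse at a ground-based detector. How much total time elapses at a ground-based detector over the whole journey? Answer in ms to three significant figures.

Leg 1: γ = 52.60; Δt_1 = 52.60 × 7.52 = 395.6 ms.
Leg 2: γ = 1/√(1 − 0.9799²) = 1/√0.03980 = 5.013; Δt_2 = 5.013 × 25.8 = 129.3 ms.
Leg 3: 23.0 ms is already measured at a ground-based detector.
Total: 395.6 + 129.3 + 23.00 ms.

Δt = 548 ms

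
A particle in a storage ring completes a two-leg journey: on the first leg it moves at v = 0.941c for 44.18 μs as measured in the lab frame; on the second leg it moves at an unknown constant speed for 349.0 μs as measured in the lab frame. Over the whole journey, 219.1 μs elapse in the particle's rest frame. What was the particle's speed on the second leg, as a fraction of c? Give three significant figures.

Leg 1: γ = 1/√(1 − 0.941²) = 1/√0.1145 = 2.955; τ_1 = 44.18/2.955 = 14.95 μs.
Leg 2: speed unknown; τ_2 = 349.0/γ_2.
Total proper time: 14.95 + τ_2 = 219.1, so τ_2 = 219.1 − 14.95 = 204.1 μs.
γ_2 = 349.0/204.1 = 1.710; β = √(1 − 1/γ²) = √0.6578.

β = 0.811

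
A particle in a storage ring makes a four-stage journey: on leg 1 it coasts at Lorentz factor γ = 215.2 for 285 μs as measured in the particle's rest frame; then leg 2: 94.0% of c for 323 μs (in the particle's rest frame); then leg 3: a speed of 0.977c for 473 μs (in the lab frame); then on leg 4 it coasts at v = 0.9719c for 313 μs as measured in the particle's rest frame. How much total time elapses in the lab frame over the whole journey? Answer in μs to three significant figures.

Leg 1: γ = 215.2; Δt_1 = 215.2 × 285 = 6.133×10⁴ μs.
Leg 2: β = 0.940; γ = 1/√(1 − 0.940²) = 1/√0.1164 = 2.931; Δt_2 = 2.931 × 323 = 946.7 μs.
Leg 3: 473 μs is already measured in the lab frame.
Leg 4: γ = 1/√(1 − 0.9719²) = 1/√0.05541 = 4.248; Δt_4 = 4.248 × 313 = 1330 μs.
Total: 6.133×10⁴ + 946.7 + 473.0 + 1330 μs.

Δt = 6.41×10⁴ μs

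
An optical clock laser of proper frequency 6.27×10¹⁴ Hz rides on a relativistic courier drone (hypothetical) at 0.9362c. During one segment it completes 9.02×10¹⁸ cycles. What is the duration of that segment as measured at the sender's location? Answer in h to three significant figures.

γ = 1/√(1 − 0.9362²) = 1/√0.1235 = 2.845
Proper time for N cycles: τ = N/f = 9.02×10¹⁸/(6.27×10¹⁴) = 1.439×10⁴ s = 3.996 h.
Lab-frame duration Δt = γτ = 2.845 × 3.996 = 11.37 h.

Δt = 11.4 h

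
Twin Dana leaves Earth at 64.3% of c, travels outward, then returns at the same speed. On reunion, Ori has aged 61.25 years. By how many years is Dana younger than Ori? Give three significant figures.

Δt − τ = 14.3 years

β = 0.643; γ = 1/√(1 − 0.643²) = 1/√0.5866 = 1.306
Dana's elapsed proper time: τ = 61.25/1.306 = 46.91 years.
Age gap = Δt − τ = 61.25 − 46.91 years.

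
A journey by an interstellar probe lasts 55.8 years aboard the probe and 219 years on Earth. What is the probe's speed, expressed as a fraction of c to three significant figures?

The proper time is measured aboard the probe (both events occur at the probe's location); Δt is measured on Earth. γ = Δt/τ = 219/55.8 = 3.925.
β = √(1 − 1/γ²) = √(1 − 0.06492) = √0.9351

v = 0.967c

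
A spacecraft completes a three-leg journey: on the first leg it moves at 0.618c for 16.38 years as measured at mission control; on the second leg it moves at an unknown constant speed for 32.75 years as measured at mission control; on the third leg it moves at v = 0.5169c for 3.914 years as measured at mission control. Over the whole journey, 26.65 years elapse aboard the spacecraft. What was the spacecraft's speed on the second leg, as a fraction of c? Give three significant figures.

Leg 1: γ = 1/√(1 − 0.618²) = 1/√0.6181 = 1.272; τ_1 = 16.38/1.272 = 12.88 years.
Leg 2: speed unknown; τ_2 = 32.75/γ_2.
Leg 3: γ = 1/√(1 − 0.5169²) = 1/√0.7328 = 1.168; τ_3 = 3.914/1.168 = 3.351 years.
Total proper time: 12.88 + τ_2 + 3.351 = 26.65, so τ_2 = 26.65 − 16.23 = 10.42 years.
γ_2 = 32.75/10.42 = 3.142; β = √(1 − 1/γ²) = √0.8987.

β = 0.948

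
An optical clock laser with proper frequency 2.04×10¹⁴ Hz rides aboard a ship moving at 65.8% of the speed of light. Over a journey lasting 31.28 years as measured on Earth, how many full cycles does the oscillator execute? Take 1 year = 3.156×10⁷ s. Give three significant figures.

β = 0.658; γ = 1/√(1 − 0.658²) = 1/√0.5670 = 1.328
The oscillator's own cycle count is N = f × τ where τ is the proper time on the ship. τ = Δt/γ = 31.28/1.328 = 23.55 years = 7.434×10⁸ s.
N = 2.04×10¹⁴ × 7.434×10⁸ = 1.516×10²³.

N = 1.52×10²³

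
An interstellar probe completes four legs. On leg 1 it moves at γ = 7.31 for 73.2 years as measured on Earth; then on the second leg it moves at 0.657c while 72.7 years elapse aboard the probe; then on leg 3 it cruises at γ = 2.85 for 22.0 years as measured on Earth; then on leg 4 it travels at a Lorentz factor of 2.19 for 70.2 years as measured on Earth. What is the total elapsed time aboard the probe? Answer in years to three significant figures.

τ = 122 years

Leg 1: γ = 7.31; τ_1 = 73.2/7.310 = 10.01 years.
Leg 2: 72.7 years is already measured aboard the probe.
Leg 3: γ = 2.85; τ_3 = 22.0/2.850 = 7.719 years.
Leg 4: γ = 2.19; τ_4 = 70.2/2.190 = 32.05 years.
Total: 10.01 + 72.70 + 7.719 + 32.05 years.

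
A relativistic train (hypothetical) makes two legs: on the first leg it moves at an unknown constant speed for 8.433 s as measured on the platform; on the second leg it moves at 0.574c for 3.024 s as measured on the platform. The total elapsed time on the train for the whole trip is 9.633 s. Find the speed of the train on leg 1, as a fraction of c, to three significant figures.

Leg 1: speed unknown; τ_1 = 8.433/γ_1.
Leg 2: γ = 1/√(1 − 0.574²) = 1/√0.6705 = 1.221; τ_2 = 3.024/1.221 = 2.476 s.
Total proper time: τ_1 + 2.476 = 9.633, so τ_1 = 9.633 − 2.476 = 7.157 s.
γ_1 = 8.433/7.157 = 1.178; β = √(1 − 1/γ²) = √0.2798.

β = 0.529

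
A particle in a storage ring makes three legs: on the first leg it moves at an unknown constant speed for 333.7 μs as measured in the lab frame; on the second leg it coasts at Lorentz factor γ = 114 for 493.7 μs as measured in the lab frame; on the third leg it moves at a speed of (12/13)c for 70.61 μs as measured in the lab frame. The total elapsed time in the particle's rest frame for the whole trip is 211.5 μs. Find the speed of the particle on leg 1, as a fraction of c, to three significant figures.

Leg 1: speed unknown; τ_1 = 333.7/γ_1.
Leg 2: γ = 114; τ_2 = 493.7/114.0 = 4.331 μs.
Leg 3: γ = 1/√(1 − (12/13)²) = 13/5 = 2.600; τ_3 = 70.61/2.600 = 27.16 μs.
Total proper time: τ_1 + 4.331 + 27.16 = 211.5, so τ_1 = 211.5 − 31.49 = 180.0 μs.
γ_1 = 333.7/180.0 = 1.854; β = √(1 − 1/γ²) = √0.7090.

β = 0.842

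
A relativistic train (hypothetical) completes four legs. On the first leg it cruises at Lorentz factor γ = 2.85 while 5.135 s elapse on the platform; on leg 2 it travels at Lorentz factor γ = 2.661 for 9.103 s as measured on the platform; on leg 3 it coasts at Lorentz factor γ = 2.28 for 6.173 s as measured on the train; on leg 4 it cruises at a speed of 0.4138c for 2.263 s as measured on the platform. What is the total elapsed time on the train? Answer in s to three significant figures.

Leg 1: γ = 2.85; τ_1 = 5.135/2.850 = 1.802 s.
Leg 2: γ = 2.661; τ_2 = 9.103/2.661 = 3.421 s.
Leg 3: 6.173 s is already measured on the train.
Leg 4: γ = 1/√(1 − 0.4138²) = 1/√0.8288 = 1.098; τ_4 = 2.263/1.098 = 2.060 s.
Total: 1.802 + 3.421 + 6.173 + 2.060 s.

τ = 13.5 s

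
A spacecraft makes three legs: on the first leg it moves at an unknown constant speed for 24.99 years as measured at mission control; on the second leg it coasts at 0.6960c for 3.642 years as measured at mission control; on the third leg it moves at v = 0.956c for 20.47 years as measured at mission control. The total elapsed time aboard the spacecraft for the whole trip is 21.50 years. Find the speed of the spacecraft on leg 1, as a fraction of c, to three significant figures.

Leg 1: speed unknown; τ_1 = 24.99/γ_1.
Leg 2: γ = 1/√(1 − 0.6960²) = 1/√0.5156 = 1.393; τ_2 = 3.642/1.393 = 2.615 years.
Leg 3: γ = 1/√(1 − 0.956²) = 1/√0.08606 = 3.409; τ_3 = 20.47/3.409 = 6.005 years.
Total proper time: τ_1 + 2.615 + 6.005 = 21.50, so τ_1 = 21.50 − 8.620 = 12.88 years.
γ_1 = 24.99/12.88 = 1.940; β = √(1 − 1/γ²) = √0.7344.

β = 0.857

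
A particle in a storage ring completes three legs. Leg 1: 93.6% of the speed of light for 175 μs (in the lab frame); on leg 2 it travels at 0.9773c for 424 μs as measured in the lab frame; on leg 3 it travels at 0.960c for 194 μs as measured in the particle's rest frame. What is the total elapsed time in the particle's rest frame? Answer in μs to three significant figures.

Leg 1: β = 0.936; γ = 1/√(1 − 0.936²) = 1/√0.1239 = 2.841; τ_1 = 175/2.841 = 61.60 μs.
Leg 2: γ = 1/√(1 − 0.9773²) = 1/√0.04488 = 4.720; τ_2 = 424/4.720 = 89.83 μs.
Leg 3: 194 μs is already measured in the particle's rest frame.
Total: 61.60 + 89.83 + 194.0 μs.

τ = 345 μs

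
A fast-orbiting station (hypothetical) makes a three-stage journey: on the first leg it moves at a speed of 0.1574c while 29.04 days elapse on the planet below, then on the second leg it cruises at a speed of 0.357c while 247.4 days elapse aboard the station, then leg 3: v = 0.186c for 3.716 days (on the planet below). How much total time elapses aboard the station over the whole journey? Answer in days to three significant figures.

Leg 1: γ = 1/√(1 − 0.1574²) = 1/√0.9752 = 1.013; τ_1 = 29.04/1.013 = 28.68 days.
Leg 2: 247.4 days is already measured aboard the station.
Leg 3: γ = 1/√(1 − 0.186²) = 1/√0.9654 = 1.018; τ_3 = 3.716/1.018 = 3.651 days.
Total: 28.68 + 247.4 + 3.651 days.

τ = 280 days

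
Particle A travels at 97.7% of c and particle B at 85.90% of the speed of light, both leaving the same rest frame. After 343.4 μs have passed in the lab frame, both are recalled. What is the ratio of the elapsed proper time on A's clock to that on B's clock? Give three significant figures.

A: β = 0.977; γ = 1/√(1 − 0.977²) = 1/√0.04547 = 4.690. B: β = 0.8590; γ = 1/√(1 − 0.8590²) = 1/√0.2621 = 1.953.
τ_A/τ_B = γ_B/γ_A = 1.953/4.690 = 0.4165, so τ_A/τ_B = 0.4165.

τ_A/τ_B = 0.417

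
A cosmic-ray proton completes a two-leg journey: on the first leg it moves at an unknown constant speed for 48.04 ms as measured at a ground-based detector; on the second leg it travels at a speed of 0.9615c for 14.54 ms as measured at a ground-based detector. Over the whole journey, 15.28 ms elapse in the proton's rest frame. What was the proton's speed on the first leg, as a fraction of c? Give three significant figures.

Leg 1: speed unknown; τ_1 = 48.04/γ_1.
Leg 2: γ = 1/√(1 − 0.9615²) = 1/√0.07552 = 3.639; τ_2 = 14.54/3.639 = 3.996 ms.
Total proper time: τ_1 + 3.996 = 15.28, so τ_1 = 15.28 − 3.996 = 11.28 ms.
γ_1 = 48.04/11.28 = 4.257; β = √(1 − 1/γ²) = √0.9448.

β = 0.972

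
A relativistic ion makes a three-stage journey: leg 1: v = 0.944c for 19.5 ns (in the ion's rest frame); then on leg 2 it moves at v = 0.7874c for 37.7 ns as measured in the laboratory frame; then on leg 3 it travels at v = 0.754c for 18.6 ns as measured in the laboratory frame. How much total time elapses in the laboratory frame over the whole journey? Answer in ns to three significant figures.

Δt = 115 ns

Leg 1: γ = 1/√(1 − 0.944²) = 1/√0.1089 = 3.031; Δt_1 = 3.031 × 19.5 = 59.10 ns.
Leg 2: 37.7 ns is already measured in the laboratory frame.
Leg 3: 18.6 ns is already measured in the laboratory frame.
Total: 59.10 + 37.70 + 18.60 ns.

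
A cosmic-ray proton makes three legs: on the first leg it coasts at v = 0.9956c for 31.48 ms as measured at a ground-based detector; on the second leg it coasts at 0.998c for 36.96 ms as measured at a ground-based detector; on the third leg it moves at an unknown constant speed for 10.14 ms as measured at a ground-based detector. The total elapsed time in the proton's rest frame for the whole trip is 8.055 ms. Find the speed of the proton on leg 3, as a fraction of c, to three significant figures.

β = 0.962

Leg 1: γ = 1/√(1 − 0.9956²) = 1/√0.008781 = 10.67; τ_1 = 31.48/10.67 = 2.950 ms.
Leg 2: γ = 1/√(1 − 0.998²) = 1/√0.003996 = 15.82; τ_2 = 36.96/15.82 = 2.336 ms.
Leg 3: speed unknown; τ_3 = 10.14/γ_3.
Total proper time: 2.950 + 2.336 + τ_3 = 8.055, so τ_3 = 8.055 − 5.286 = 2.769 ms.
γ_3 = 10.14/2.769 = 3.662; β = √(1 − 1/γ²) = √0.9254.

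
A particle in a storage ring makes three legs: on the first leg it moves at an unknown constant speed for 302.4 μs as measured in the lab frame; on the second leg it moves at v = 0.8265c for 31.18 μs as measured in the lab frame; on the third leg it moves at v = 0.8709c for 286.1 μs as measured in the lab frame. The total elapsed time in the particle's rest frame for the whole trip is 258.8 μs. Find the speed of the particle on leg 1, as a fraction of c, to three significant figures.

Leg 1: speed unknown; τ_1 = 302.4/γ_1.
Leg 2: γ = 1/√(1 − 0.8265²) = 1/√0.3169 = 1.776; τ_2 = 31.18/1.776 = 17.55 μs.
Leg 3: γ = 1/√(1 − 0.8709²) = 1/√0.2415 = 2.035; τ_3 = 286.1/2.035 = 140.6 μs.
Total proper time: τ_1 + 17.55 + 140.6 = 258.8, so τ_1 = 258.8 − 158.2 = 100.6 μs.
γ_1 = 302.4/100.6 = 3.005; β = √(1 − 1/γ²) = √0.8892.

β = 0.943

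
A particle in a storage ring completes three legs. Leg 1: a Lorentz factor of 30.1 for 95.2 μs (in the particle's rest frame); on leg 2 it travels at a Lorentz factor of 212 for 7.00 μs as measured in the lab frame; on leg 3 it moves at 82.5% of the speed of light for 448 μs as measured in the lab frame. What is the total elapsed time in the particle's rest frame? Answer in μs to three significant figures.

τ = 348 μs

Leg 1: 95.2 μs is already measured in the particle's rest frame.
Leg 2: γ = 212; τ_2 = 7.00/212.0 = 0.03302 μs.
Leg 3: β = 0.825; γ = 1/√(1 − 0.825²) = 1/√0.3194 = 1.769; τ_3 = 448/1.769 = 253.2 μs.
Total: 95.20 + 0.03302 + 253.2 μs.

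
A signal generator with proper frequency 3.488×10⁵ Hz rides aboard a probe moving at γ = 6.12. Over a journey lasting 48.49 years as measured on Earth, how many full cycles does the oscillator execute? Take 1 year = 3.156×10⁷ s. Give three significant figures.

N = 8.72×10¹³

γ = 6.12
The oscillator's own cycle count is N = f × τ where τ is the proper time aboard the probe. τ = Δt/γ = 48.49/6.120 = 7.923 years = 2.501×10⁸ s.
N = 3.488×10⁵ × 2.501×10⁸ = 8.722×10¹³.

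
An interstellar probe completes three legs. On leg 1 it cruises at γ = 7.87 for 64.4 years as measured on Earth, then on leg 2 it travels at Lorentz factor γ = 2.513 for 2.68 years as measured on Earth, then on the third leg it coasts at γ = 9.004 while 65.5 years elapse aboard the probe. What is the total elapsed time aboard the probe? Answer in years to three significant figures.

τ = 74.7 years

Leg 1: γ = 7.87; τ_1 = 64.4/7.870 = 8.183 years.
Leg 2: γ = 2.513; τ_2 = 2.68/2.513 = 1.066 years.
Leg 3: 65.5 years is already measured aboard the probe.
Total: 8.183 + 1.066 + 65.50 years.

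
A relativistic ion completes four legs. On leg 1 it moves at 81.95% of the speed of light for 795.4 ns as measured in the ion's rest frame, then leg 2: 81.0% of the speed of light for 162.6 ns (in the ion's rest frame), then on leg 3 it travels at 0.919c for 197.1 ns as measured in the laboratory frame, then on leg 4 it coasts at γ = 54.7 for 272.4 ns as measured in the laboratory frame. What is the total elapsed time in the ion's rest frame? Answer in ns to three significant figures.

Leg 1: 795.4 ns is already measured in the ion's rest frame.
Leg 2: 162.6 ns is already measured in the ion's rest frame.
Leg 3: γ = 1/√(1 − 0.919²) = 1/√0.1554 = 2.536; τ_3 = 197.1/2.536 = 77.71 ns.
Leg 4: γ = 54.7; τ_4 = 272.4/54.70 = 4.980 ns.
Total: 795.4 + 162.6 + 77.71 + 4.980 ns.

τ = 1040 ns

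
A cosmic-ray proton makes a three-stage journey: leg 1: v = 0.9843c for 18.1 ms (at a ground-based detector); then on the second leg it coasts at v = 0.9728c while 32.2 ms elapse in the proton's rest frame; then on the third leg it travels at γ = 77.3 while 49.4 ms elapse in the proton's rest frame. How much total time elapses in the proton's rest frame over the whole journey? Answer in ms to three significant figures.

Leg 1: γ = 1/√(1 − 0.9843²) = 1/√0.03115 = 5.666; τ_1 = 18.1/5.666 = 3.195 ms.
Leg 2: 32.2 ms is already measured in the proton's rest frame.
Leg 3: 49.4 ms is already measured in the proton's rest frame.
Total: 3.195 + 32.20 + 49.40 ms.

τ = 84.8 ms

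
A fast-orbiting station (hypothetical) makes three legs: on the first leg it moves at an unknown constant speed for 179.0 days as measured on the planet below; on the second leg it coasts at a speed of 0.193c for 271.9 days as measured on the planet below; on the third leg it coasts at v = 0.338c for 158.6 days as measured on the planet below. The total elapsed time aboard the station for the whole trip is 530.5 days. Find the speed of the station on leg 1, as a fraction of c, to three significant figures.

Leg 1: speed unknown; τ_1 = 179.0/γ_1.
Leg 2: γ = 1/√(1 − 0.193²) = 1/√0.9628 = 1.019; τ_2 = 271.9/1.019 = 266.8 days.
Leg 3: γ = 1/√(1 − 0.338²) = 1/√0.8858 = 1.063; τ_3 = 158.6/1.063 = 149.3 days.
Total proper time: τ_1 + 266.8 + 149.3 = 530.5, so τ_1 = 530.5 − 416.1 = 114.4 days.
γ_1 = 179.0/114.4 = 1.564; β = √(1 − 1/γ²) = √0.5912.

β = 0.769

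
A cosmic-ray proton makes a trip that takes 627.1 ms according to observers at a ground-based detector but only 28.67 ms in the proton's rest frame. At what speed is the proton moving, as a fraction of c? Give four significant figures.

The proper time is measured in the proton's rest frame (both events occur at the proton's location); Δt is measured at a ground-based detector. γ = Δt/τ = 627.1/28.67 = 21.87.
β = √(1 − 1/γ²) = √(1 − 0.002090) = √0.9979

β = 0.9990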